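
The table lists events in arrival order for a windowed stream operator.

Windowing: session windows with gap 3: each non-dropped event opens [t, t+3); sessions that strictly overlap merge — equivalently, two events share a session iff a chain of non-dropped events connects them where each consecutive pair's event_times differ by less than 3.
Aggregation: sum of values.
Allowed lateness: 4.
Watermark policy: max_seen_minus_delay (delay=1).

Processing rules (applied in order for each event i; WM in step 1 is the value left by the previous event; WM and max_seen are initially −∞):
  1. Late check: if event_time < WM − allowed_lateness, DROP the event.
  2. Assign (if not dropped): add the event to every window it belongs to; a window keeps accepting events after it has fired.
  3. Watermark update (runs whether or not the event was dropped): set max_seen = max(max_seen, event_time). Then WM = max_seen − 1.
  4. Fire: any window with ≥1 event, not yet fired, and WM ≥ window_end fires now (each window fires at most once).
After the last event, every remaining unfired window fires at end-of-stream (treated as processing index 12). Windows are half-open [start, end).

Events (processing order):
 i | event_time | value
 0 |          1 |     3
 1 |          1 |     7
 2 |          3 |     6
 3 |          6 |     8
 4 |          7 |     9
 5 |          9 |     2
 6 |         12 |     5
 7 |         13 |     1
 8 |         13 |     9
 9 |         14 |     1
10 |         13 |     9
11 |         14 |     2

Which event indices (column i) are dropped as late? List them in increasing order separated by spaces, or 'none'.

i=0 t=1 v=3: → [1,4); WM=0
i=1 t=1 v=7: → [1,4); WM=0
i=2 t=3 v=6: → [1,6); WM=2
i=3 t=6 v=8: → [6,9); WM=5
i=4 t=7 v=9: → [6,10); WM=6
i=5 t=9 v=2: → [6,12); WM=8
i=6 t=12 v=5: → [12,15); WM=11
i=7 t=13 v=1: → [12,16); WM=12
i=8 t=13 v=9: → [12,16); WM=12
i=9 t=14 v=1: → [12,17); WM=13
i=10 t=13 v=9: → [12,17); WM=13
i=11 t=14 v=2: → [12,17); WM=13

none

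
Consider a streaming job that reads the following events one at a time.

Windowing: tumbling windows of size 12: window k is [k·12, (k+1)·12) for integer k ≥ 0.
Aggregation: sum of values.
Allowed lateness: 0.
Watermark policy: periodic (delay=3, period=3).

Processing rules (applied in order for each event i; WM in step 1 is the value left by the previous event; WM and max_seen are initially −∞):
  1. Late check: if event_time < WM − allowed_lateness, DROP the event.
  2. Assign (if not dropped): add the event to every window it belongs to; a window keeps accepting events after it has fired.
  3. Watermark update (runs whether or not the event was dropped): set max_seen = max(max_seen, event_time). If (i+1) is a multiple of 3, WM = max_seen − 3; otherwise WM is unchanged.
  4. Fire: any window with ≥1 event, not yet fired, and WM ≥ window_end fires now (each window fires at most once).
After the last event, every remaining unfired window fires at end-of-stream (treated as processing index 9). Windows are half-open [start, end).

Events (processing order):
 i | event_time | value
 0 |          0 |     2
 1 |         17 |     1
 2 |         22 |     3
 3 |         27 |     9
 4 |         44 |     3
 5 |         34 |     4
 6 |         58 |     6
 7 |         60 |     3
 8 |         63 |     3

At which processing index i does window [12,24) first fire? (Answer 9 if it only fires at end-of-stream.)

i=0 t=0 v=2: → [0,12); WM=−∞
i=1 t=17 v=1: → [12,24); WM=−∞
i=2 t=22 v=3: → [12,24); WM=19; [0,12) fires=2
i=3 t=27 v=9: → [24,36); WM=19
i=4 t=44 v=3: → [36,48); WM=19
i=5 t=34 v=4: → [24,36); WM=41; [12,24) fires=4 [24,36) fires=13
i=6 t=58 v=6: → [48,60); WM=41
i=7 t=60 v=3: → [60,72); WM=41
i=8 t=63 v=3: → [60,72); WM=60; [36,48) fires=3 [48,60) fires=6

5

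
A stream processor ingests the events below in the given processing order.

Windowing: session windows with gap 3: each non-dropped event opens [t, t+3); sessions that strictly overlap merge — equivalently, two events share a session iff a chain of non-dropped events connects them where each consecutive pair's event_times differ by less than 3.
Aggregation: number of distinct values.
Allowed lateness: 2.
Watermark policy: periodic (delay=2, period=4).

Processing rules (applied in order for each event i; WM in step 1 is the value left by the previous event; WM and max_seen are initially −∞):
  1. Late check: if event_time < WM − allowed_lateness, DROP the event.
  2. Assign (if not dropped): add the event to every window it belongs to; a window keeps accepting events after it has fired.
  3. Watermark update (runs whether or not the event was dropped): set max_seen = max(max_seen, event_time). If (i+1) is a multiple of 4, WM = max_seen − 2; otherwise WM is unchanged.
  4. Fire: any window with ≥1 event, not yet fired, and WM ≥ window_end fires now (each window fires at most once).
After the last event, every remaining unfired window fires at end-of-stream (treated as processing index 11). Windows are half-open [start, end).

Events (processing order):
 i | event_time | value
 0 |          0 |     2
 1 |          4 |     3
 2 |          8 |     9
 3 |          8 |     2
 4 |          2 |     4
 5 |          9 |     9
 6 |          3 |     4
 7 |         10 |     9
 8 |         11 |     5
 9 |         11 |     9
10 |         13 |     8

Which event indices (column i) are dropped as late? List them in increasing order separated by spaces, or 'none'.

i=0 t=0 v=2: → [0,3); WM=−∞
i=1 t=4 v=3: → [4,7); WM=−∞
i=2 t=8 v=9: → [8,11); WM=−∞
i=3 t=8 v=2: → [8,11); WM=6
i=4 t=2 v=4: DROP (t<6-2); WM=6
i=5 t=9 v=9: → [8,12); WM=6
i=6 t=3 v=4: DROP (t<6-2); WM=6
i=7 t=10 v=9: → [8,13); WM=8
i=8 t=11 v=5: → [8,14); WM=8
i=9 t=11 v=9: → [8,14); WM=8
i=10 t=13 v=8: → [8,16); WM=8

4 6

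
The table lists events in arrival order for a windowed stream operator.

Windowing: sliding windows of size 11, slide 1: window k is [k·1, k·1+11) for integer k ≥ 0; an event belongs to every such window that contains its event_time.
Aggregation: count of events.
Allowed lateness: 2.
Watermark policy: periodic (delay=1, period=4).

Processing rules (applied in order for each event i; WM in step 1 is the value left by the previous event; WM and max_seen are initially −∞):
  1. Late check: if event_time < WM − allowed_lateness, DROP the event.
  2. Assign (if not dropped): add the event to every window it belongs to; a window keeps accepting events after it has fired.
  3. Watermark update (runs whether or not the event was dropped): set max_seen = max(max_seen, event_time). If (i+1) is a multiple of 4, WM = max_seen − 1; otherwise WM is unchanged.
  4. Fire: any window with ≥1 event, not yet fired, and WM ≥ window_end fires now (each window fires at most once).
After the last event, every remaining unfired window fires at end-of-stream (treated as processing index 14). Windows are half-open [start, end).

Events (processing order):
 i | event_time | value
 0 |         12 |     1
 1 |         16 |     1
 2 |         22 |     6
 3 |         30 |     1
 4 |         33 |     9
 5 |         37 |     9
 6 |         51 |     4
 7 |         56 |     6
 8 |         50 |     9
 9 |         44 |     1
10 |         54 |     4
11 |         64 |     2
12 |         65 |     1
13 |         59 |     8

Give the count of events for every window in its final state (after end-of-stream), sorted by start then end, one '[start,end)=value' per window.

[2,13)=1 [3,14)=1 [4,15)=1 [5,16)=1 [6,17)=2 [7,18)=2 [8,19)=2 [9,20)=2 [10,21)=2 [11,22)=2 [12,23)=3 [13,24)=2 [14,25)=2 [15,26)=2 [16,27)=2 [17,28)=1 [18,29)=1 [19,30)=1 [20,31)=2 [21,32)=2 [22,33)=2 [23,34)=2 [24,35)=2 [25,36)=2 [26,37)=2 [27,38)=3 [28,39)=3 [29,40)=3 [30,41)=3 [31,42)=2 [32,43)=2 [33,44)=2 [34,45)=1 [35,46)=1 [36,47)=1 [37,48)=1 [41,52)=1 [42,53)=1 [43,54)=1 [44,55)=2 [45,56)=2 [46,57)=3 [47,58)=3 [48,59)=3 [49,60)=3 [50,61)=3 [51,62)=3 [52,63)=2 [53,64)=2 [54,65)=3 [55,66)=3 [56,67)=3 [57,68)=2 [58,69)=2 [59,70)=2 [60,71)=2 [61,72)=2 [62,73)=2 [63,74)=2 [64,75)=2 [65,76)=1

i=0 t=12 v=1: → [12,23),[11,22),[10,21),[9,20),[8,19),[7,18),[6,17),[5,16),[4,15),[3,14),[2,13); WM=−∞
i=1 t=16 v=1: → [16,27),[15,26),[14,25),[13,24),[12,23),[11,22),[10,21),[9,20),[8,19),[7,18),[6,17); WM=−∞
i=2 t=22 v=6: → [22,33),[21,32),[20,31),[19,30),[18,29),[17,28),[16,27),[15,26),[14,25),[13,24),[12,23); WM=−∞
i=3 t=30 v=1: → [30,41),[29,40),[28,39),[27,38),[26,37),[25,36),[24,35),[23,34),[22,33),[21,32),[20,31); WM=29; [2,13) fires=1 [3,14) fires=1 [4,15) fires=1 [5,16) fires=1 [6,17) fires=2 [7,18) fires=2 [8,19) fires=2 [9,20) fires=2 [10,21) fires=2 [11,22) fires=2 [12,23) fires=3 [13,24) fires=2 [14,25) fires=2 [15,26) fires=2 [16,27) fires=2 [17,28) fires=1 [18,29) fires=1
i=4 t=33 v=9: → [33,44),[32,43),[31,42),[30,41),[29,40),[28,39),[27,38),[26,37),[25,36),[24,35),[23,34); WM=29
i=5 t=37 v=9: → [37,48),[36,47),[35,46),[34,45),[33,44),[32,43),[31,42),[30,41),[29,40),[28,39),[27,38); WM=29
i=6 t=51 v=4: → [51,62),[50,61),[49,60),[48,59),[47,58),[46,57),[45,56),[44,55),[43,54),[42,53),[41,52); WM=29
i=7 t=56 v=6: → [56,67),[55,66),[54,65),[53,64),[52,63),[51,62),[50,61),[49,60),[48,59),[47,58),[46,57); WM=55; [19,30) fires=1 [20,31) fires=2 [21,32) fires=2 [22,33) fires=2 [23,34) fires=2 [24,35) fires=2 [25,36) fires=2 [26,37) fires=2 [27,38) fires=3 [28,39) fires=3 [29,40) fires=3 [30,41) fires=3 [31,42) fires=2 [32,43) fires=2 [33,44) fires=2 [34,45) fires=1 [35,46) fires=1 [36,47) fires=1 [37,48) fires=1 [41,52) fires=1 [42,53) fires=1 [43,54) fires=1 [44,55) fires=1
i=8 t=50 v=9: DROP (t<55-2); WM=55
i=9 t=44 v=1: DROP (t<55-2); WM=55
i=10 t=54 v=4: → [54,65),[53,64),[52,63),[51,62),[50,61),[49,60),[48,59),[47,58),[46,57),[45,56),[44,55); WM=55
i=11 t=64 v=2: → [64,75),[63,74),[62,73),[61,72),[60,71),[59,70),[58,69),[57,68),[56,67),[55,66),[54,65); WM=63; [45,56) fires=2 [46,57) fires=3 [47,58) fires=3 [48,59) fires=3 [49,60) fires=3 [50,61) fires=3 [51,62) fires=3 [52,63) fires=2
i=12 t=65 v=1: → [65,76),[64,75),[63,74),[62,73),[61,72),[60,71),[59,70),[58,69),[57,68),[56,67),[55,66); WM=63
i=13 t=59 v=8: DROP (t<63-2); WM=63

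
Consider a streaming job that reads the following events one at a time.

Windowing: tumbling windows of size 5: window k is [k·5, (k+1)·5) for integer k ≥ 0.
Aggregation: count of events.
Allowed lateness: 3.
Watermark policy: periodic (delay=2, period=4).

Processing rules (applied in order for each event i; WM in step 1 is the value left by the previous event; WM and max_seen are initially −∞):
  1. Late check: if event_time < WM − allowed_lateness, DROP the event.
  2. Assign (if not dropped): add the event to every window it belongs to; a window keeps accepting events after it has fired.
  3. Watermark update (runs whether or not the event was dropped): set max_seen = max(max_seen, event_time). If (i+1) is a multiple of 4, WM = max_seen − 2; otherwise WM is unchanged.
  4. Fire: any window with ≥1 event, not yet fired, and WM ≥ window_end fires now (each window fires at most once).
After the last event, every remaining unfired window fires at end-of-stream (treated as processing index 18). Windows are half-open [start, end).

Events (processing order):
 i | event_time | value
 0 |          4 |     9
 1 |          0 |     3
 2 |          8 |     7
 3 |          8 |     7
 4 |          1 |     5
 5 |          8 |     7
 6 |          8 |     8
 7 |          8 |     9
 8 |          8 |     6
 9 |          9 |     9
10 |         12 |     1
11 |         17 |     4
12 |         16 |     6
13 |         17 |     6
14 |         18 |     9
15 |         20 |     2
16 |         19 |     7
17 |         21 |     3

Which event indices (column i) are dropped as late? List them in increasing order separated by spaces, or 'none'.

i=0 t=4 v=9: → [0,5); WM=−∞
i=1 t=0 v=3: → [0,5); WM=−∞
i=2 t=8 v=7: → [5,10); WM=−∞
i=3 t=8 v=7: → [5,10); WM=6; [0,5) fires=2
i=4 t=1 v=5: DROP (t<6-3); WM=6
i=5 t=8 v=7: → [5,10); WM=6
i=6 t=8 v=8: → [5,10); WM=6
i=7 t=8 v=9: → [5,10); WM=6
i=8 t=8 v=6: → [5,10); WM=6
i=9 t=9 v=9: → [5,10); WM=6
i=10 t=12 v=1: → [10,15); WM=6
i=11 t=17 v=4: → [15,20); WM=15; [5,10) fires=7 [10,15) fires=1
i=12 t=16 v=6: → [15,20); WM=15
i=13 t=17 v=6: → [15,20); WM=15
i=14 t=18 v=9: → [15,20); WM=15
i=15 t=20 v=2: → [20,25); WM=18
i=16 t=19 v=7: → [15,20); WM=18
i=17 t=21 v=3: → [20,25); WM=18

4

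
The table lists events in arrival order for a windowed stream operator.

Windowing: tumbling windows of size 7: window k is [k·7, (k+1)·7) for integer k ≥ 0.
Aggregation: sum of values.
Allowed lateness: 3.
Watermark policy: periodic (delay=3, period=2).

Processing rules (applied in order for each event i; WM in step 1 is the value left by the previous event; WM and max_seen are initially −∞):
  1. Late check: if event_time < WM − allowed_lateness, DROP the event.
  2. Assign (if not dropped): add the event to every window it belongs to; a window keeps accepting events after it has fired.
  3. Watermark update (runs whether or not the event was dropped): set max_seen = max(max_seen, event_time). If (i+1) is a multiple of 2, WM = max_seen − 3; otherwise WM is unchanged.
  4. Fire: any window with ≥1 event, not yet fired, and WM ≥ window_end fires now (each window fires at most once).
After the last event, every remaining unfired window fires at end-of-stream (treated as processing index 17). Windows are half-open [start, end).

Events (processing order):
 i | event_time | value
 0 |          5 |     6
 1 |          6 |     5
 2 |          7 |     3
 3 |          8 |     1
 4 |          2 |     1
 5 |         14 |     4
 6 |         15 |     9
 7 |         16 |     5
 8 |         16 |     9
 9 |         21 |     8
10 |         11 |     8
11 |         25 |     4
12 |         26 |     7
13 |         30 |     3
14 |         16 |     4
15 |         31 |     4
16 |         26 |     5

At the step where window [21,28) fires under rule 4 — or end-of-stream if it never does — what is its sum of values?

19

i=0 t=5 v=6: → [0,7); WM=−∞
i=1 t=6 v=5: → [0,7); WM=3
i=2 t=7 v=3: → [7,14); WM=3
i=3 t=8 v=1: → [7,14); WM=5
i=4 t=2 v=1: → [0,7); WM=5
i=5 t=14 v=4: → [14,21); WM=11; [0,7) fires=12
i=6 t=15 v=9: → [14,21); WM=11
i=7 t=16 v=5: → [14,21); WM=13
i=8 t=16 v=9: → [14,21); WM=13
i=9 t=21 v=8: → [21,28); WM=18; [7,14) fires=4
i=10 t=11 v=8: DROP (t<18-3); WM=18
i=11 t=25 v=4: → [21,28); WM=22; [14,21) fires=27
i=12 t=26 v=7: → [21,28); WM=22
i=13 t=30 v=3: → [28,35); WM=27
i=14 t=16 v=4: DROP (t<27-3); WM=27
i=15 t=31 v=4: → [28,35); WM=28; [21,28) fires=19
i=16 t=26 v=5: → [21,28); WM=28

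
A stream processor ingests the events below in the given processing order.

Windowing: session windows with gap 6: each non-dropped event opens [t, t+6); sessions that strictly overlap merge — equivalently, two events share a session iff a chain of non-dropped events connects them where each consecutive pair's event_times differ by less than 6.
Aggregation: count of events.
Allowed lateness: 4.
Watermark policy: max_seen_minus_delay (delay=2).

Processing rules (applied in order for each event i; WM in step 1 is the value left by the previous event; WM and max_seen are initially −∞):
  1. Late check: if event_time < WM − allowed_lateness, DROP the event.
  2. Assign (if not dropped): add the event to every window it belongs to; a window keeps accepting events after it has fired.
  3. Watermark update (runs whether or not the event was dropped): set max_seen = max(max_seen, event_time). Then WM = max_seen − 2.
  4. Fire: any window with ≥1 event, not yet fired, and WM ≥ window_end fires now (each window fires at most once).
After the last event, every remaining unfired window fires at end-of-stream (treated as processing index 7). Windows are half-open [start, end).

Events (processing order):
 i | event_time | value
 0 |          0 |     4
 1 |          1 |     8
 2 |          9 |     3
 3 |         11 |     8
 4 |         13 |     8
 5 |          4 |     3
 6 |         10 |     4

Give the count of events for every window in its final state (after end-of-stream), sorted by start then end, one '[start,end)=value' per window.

[0,7)=2 [9,19)=4

i=0 t=0 v=4: → [0,6); WM=-2
i=1 t=1 v=8: → [0,7); WM=-1
i=2 t=9 v=3: → [9,15); WM=7
i=3 t=11 v=8: → [9,17); WM=9
i=4 t=13 v=8: → [9,19); WM=11
i=5 t=4 v=3: DROP (t<11-4); WM=11
i=6 t=10 v=4: → [9,19); WM=11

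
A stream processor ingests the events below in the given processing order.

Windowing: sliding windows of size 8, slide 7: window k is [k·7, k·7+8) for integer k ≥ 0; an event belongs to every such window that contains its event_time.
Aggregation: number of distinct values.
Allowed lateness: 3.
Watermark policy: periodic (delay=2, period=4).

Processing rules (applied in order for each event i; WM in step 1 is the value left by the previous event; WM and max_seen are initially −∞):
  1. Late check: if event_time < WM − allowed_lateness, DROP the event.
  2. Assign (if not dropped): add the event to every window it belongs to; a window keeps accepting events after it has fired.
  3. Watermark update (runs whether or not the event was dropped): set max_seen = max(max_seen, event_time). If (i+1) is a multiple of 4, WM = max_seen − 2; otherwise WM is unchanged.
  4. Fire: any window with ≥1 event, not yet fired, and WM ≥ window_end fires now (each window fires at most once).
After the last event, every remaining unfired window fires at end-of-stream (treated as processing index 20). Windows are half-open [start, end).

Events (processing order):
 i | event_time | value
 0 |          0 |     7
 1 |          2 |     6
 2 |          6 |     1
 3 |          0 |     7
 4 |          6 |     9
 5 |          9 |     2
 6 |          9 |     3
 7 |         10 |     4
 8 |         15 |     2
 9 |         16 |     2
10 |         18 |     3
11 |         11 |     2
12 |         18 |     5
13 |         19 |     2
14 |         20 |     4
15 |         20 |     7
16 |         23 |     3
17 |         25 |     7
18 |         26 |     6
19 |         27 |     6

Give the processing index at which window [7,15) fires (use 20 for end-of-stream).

11

i=0 t=0 v=7: → [0,8); WM=−∞
i=1 t=2 v=6: → [0,8); WM=−∞
i=2 t=6 v=1: → [0,8); WM=−∞
i=3 t=0 v=7: → [0,8); WM=4
i=4 t=6 v=9: → [0,8); WM=4
i=5 t=9 v=2: → [7,15); WM=4
i=6 t=9 v=3: → [7,15); WM=4
i=7 t=10 v=4: → [7,15); WM=8; [0,8) fires=4
i=8 t=15 v=2: → [14,22); WM=8
i=9 t=16 v=2: → [14,22); WM=8
i=10 t=18 v=3: → [14,22); WM=8
i=11 t=11 v=2: → [7,15); WM=16; [7,15) fires=3
i=12 t=18 v=5: → [14,22); WM=16
i=13 t=19 v=2: → [14,22); WM=16
i=14 t=20 v=4: → [14,22); WM=16
i=15 t=20 v=7: → [14,22); WM=18
i=16 t=23 v=3: → [21,29); WM=18
i=17 t=25 v=7: → [21,29); WM=18
i=18 t=26 v=6: → [21,29); WM=18
i=19 t=27 v=6: → [21,29); WM=25; [14,22) fires=5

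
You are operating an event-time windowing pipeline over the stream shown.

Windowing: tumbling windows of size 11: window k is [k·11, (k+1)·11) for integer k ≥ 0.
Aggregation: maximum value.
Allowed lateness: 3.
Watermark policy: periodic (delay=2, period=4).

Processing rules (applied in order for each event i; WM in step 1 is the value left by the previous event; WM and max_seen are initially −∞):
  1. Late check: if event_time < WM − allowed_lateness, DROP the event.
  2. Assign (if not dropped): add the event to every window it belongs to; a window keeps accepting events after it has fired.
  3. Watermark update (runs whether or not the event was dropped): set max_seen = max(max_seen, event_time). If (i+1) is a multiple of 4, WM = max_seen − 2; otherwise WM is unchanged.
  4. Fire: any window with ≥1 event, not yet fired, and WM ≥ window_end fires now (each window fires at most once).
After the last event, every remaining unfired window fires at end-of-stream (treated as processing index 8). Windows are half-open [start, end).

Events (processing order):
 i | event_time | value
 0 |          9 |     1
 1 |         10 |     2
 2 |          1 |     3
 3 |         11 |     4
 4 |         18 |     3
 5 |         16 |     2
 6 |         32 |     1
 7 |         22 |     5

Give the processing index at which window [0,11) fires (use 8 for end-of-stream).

7

i=0 t=9 v=1: → [0,11); WM=−∞
i=1 t=10 v=2: → [0,11); WM=−∞
i=2 t=1 v=3: → [0,11); WM=−∞
i=3 t=11 v=4: → [11,22); WM=9
i=4 t=18 v=3: → [11,22); WM=9
i=5 t=16 v=2: → [11,22); WM=9
i=6 t=32 v=1: → [22,33); WM=9
i=7 t=22 v=5: → [22,33); WM=30; [0,11) fires=3 [11,22) fires=4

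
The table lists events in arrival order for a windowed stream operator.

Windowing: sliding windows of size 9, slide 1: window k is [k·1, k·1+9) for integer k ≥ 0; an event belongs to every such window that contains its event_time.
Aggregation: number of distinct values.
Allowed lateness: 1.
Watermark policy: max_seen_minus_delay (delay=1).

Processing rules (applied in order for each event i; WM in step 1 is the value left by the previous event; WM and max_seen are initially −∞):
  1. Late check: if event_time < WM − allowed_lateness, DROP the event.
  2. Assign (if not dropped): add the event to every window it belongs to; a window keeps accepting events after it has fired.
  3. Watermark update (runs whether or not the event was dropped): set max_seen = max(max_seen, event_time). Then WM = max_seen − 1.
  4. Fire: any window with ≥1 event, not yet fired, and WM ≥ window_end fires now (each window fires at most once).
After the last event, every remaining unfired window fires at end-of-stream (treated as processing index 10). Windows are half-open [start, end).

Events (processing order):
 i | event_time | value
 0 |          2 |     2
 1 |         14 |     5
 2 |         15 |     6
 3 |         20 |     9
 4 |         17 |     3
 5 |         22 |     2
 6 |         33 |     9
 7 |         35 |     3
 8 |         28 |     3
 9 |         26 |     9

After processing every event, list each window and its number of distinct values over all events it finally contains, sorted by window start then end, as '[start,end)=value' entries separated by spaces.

[0,9)=1 [1,10)=1 [2,11)=1 [6,15)=1 [7,16)=2 [8,17)=2 [9,18)=2 [10,19)=2 [11,20)=2 [12,21)=3 [13,22)=3 [14,23)=4 [15,24)=3 [16,25)=2 [17,26)=2 [18,27)=2 [19,28)=2 [20,29)=2 [21,30)=1 [22,31)=1 [25,34)=1 [26,35)=1 [27,36)=2 [28,37)=2 [29,38)=2 [30,39)=2 [31,40)=2 [32,41)=2 [33,42)=2 [34,43)=1 [35,44)=1

i=0 t=2 v=2: → [2,11),[1,10),[0,9); WM=1
i=1 t=14 v=5: → [14,23),[13,22),[12,21),[11,20),[10,19),[9,18),[8,17),[7,16),[6,15); WM=13; [0,9) fires=1 [1,10) fires=1 [2,11) fires=1
i=2 t=15 v=6: → [15,24),[14,23),[13,22),[12,21),[11,20),[10,19),[9,18),[8,17),[7,16); WM=14
i=3 t=20 v=9: → [20,29),[19,28),[18,27),[17,26),[16,25),[15,24),[14,23),[13,22),[12,21); WM=19; [6,15) fires=1 [7,16) fires=2 [8,17) fires=2 [9,18) fires=2 [10,19) fires=2
i=4 t=17 v=3: DROP (t<19-1); WM=19
i=5 t=22 v=2: → [22,31),[21,30),[20,29),[19,28),[18,27),[17,26),[16,25),[15,24),[14,23); WM=21; [11,20) fires=2 [12,21) fires=3
i=6 t=33 v=9: → [33,42),[32,41),[31,40),[30,39),[29,38),[28,37),[27,36),[26,35),[25,34); WM=32; [13,22) fires=3 [14,23) fires=4 [15,24) fires=3 [16,25) fires=2 [17,26) fires=2 [18,27) fires=2 [19,28) fires=2 [20,29) fires=2 [21,30) fires=1 [22,31) fires=1
i=7 t=35 v=3: → [35,44),[34,43),[33,42),[32,41),[31,40),[30,39),[29,38),[28,37),[27,36); WM=34; [25,34) fires=1
i=8 t=28 v=3: DROP (t<34-1); WM=34
i=9 t=26 v=9: DROP (t<34-1); WM=34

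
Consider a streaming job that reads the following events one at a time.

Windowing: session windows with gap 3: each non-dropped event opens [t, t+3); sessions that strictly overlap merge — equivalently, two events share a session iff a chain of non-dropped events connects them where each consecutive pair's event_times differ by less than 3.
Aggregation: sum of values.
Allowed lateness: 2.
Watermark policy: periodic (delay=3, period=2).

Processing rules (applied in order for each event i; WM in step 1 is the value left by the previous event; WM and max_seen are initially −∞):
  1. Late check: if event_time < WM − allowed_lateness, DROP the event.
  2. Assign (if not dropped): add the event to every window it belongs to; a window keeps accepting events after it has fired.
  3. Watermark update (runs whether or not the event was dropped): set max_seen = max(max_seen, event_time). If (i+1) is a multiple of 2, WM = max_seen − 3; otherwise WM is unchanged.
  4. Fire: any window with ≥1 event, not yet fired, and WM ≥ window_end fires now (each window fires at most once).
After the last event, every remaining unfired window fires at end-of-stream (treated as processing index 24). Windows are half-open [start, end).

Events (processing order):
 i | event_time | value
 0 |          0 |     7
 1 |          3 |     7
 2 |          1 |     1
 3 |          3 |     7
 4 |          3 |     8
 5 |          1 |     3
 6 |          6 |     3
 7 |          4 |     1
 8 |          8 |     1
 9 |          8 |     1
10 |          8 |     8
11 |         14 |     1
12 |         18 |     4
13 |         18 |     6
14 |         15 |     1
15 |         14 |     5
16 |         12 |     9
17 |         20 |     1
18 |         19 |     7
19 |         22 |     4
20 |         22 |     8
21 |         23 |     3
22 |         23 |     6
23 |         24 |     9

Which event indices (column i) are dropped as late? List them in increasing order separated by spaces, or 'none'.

16

i=0 t=0 v=7: → [0,3); WM=−∞
i=1 t=3 v=7: → [3,6); WM=0
i=2 t=1 v=1: → [0,6); WM=0
i=3 t=3 v=7: → [0,6); WM=0
i=4 t=3 v=8: → [0,6); WM=0
i=5 t=1 v=3: → [0,6); WM=0
i=6 t=6 v=3: → [6,9); WM=0
i=7 t=4 v=1: → [0,9); WM=3
i=8 t=8 v=1: → [0,11); WM=3
i=9 t=8 v=1: → [0,11); WM=5
i=10 t=8 v=8: → [0,11); WM=5
i=11 t=14 v=1: → [14,17); WM=11
i=12 t=18 v=4: → [18,21); WM=11
i=13 t=18 v=6: → [18,21); WM=15
i=14 t=15 v=1: → [14,18); WM=15
i=15 t=14 v=5: → [14,18); WM=15
i=16 t=12 v=9: DROP (t<15-2); WM=15
i=17 t=20 v=1: → [18,23); WM=17
i=18 t=19 v=7: → [18,23); WM=17
i=19 t=22 v=4: → [18,25); WM=19
i=20 t=22 v=8: → [18,25); WM=19
i=21 t=23 v=3: → [18,26); WM=20
i=22 t=23 v=6: → [18,26); WM=20
i=23 t=24 v=9: → [18,27); WM=21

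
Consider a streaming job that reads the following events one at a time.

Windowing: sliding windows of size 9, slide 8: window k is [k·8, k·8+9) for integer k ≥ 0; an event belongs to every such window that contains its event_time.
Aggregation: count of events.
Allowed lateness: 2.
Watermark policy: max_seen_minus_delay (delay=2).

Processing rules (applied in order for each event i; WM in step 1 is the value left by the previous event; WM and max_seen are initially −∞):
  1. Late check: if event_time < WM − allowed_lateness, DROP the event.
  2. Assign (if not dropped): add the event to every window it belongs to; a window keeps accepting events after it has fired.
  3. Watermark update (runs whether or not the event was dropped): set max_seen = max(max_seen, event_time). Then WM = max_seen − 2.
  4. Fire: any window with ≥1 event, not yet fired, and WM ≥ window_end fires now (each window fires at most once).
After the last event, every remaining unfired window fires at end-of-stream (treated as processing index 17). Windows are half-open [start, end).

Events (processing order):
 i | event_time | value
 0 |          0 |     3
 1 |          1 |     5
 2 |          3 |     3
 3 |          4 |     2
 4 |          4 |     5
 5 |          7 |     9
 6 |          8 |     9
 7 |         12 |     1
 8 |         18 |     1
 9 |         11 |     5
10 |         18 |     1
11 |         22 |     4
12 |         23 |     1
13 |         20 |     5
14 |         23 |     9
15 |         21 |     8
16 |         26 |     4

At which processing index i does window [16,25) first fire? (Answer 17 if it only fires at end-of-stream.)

17

i=0 t=0 v=3: → [0,9); WM=-2
i=1 t=1 v=5: → [0,9); WM=-1
i=2 t=3 v=3: → [0,9); WM=1
i=3 t=4 v=2: → [0,9); WM=2
i=4 t=4 v=5: → [0,9); WM=2
i=5 t=7 v=9: → [0,9); WM=5
i=6 t=8 v=9: → [8,17),[0,9); WM=6
i=7 t=12 v=1: → [8,17); WM=10; [0,9) fires=7
i=8 t=18 v=1: → [16,25); WM=16
i=9 t=11 v=5: DROP (t<16-2); WM=16
i=10 t=18 v=1: → [16,25); WM=16
i=11 t=22 v=4: → [16,25); WM=20; [8,17) fires=2
i=12 t=23 v=1: → [16,25); WM=21
i=13 t=20 v=5: → [16,25); WM=21
i=14 t=23 v=9: → [16,25); WM=21
i=15 t=21 v=8: → [16,25); WM=21
i=16 t=26 v=4: → [24,33); WM=24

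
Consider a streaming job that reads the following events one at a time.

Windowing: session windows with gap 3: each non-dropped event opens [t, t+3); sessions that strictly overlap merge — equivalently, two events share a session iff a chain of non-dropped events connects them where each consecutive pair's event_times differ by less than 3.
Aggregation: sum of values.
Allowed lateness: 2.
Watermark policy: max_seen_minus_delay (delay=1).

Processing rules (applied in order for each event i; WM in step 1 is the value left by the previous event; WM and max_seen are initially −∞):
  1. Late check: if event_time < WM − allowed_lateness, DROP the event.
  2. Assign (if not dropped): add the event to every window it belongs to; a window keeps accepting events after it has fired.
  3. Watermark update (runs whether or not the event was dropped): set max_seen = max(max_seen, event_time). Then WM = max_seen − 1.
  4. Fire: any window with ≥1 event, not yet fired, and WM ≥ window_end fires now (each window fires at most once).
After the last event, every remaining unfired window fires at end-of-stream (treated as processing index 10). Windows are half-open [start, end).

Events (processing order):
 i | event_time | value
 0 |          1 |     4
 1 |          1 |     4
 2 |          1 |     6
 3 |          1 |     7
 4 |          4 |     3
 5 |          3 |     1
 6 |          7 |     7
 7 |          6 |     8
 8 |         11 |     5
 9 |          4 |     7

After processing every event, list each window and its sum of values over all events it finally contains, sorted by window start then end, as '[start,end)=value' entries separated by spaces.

i=0 t=1 v=4: → [1,4); WM=0
i=1 t=1 v=4: → [1,4); WM=0
i=2 t=1 v=6: → [1,4); WM=0
i=3 t=1 v=7: → [1,4); WM=0
i=4 t=4 v=3: → [4,7); WM=3
i=5 t=3 v=1: → [1,7); WM=3
i=6 t=7 v=7: → [7,10); WM=6
i=7 t=6 v=8: → [1,10); WM=6
i=8 t=11 v=5: → [11,14); WM=10
i=9 t=4 v=7: DROP (t<10-2); WM=10

[1,10)=40 [11,14)=5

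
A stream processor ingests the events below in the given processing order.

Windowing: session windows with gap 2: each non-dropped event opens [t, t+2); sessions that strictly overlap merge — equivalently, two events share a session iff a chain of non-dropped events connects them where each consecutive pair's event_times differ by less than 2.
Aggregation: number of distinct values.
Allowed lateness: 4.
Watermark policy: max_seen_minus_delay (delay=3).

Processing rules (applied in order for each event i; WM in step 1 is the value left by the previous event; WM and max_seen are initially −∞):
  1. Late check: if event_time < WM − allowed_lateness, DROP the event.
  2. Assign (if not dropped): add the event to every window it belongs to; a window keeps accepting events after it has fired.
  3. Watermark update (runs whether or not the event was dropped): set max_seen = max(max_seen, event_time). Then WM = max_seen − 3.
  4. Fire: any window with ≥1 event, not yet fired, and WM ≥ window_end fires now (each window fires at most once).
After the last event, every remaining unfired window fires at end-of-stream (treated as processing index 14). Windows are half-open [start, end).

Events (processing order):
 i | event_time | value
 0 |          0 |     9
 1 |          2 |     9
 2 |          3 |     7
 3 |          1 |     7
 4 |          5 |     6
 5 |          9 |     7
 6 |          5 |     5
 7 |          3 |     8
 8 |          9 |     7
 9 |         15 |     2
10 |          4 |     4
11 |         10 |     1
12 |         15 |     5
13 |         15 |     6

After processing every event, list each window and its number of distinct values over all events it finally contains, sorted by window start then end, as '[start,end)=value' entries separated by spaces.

[0,5)=3 [5,7)=2 [9,12)=2 [15,17)=3

i=0 t=0 v=9: → [0,2); WM=-3
i=1 t=2 v=9: → [2,4); WM=-1
i=2 t=3 v=7: → [2,5); WM=0
i=3 t=1 v=7: → [0,5); WM=0
i=4 t=5 v=6: → [5,7); WM=2
i=5 t=9 v=7: → [9,11); WM=6
i=6 t=5 v=5: → [5,7); WM=6
i=7 t=3 v=8: → [0,5); WM=6
i=8 t=9 v=7: → [9,11); WM=6
i=9 t=15 v=2: → [15,17); WM=12
i=10 t=4 v=4: DROP (t<12-4); WM=12
i=11 t=10 v=1: → [9,12); WM=12
i=12 t=15 v=5: → [15,17); WM=12
i=13 t=15 v=6: → [15,17); WM=12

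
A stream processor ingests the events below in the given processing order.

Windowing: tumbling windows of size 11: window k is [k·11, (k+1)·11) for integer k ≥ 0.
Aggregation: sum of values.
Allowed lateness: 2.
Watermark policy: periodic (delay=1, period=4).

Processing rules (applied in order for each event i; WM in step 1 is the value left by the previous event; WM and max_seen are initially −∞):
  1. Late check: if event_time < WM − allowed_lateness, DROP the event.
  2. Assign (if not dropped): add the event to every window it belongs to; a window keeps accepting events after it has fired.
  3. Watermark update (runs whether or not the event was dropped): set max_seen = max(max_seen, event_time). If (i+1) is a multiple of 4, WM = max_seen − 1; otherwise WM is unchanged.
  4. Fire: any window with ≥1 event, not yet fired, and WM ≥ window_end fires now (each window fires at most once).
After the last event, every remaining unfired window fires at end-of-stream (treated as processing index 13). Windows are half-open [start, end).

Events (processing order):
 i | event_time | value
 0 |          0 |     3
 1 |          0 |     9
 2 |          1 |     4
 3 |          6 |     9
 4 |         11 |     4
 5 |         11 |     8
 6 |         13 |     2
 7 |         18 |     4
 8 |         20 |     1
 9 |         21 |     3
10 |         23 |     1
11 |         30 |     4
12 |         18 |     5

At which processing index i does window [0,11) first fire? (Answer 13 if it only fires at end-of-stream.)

i=0 t=0 v=3: → [0,11); WM=−∞
i=1 t=0 v=9: → [0,11); WM=−∞
i=2 t=1 v=4: → [0,11); WM=−∞
i=3 t=6 v=9: → [0,11); WM=5
i=4 t=11 v=4: → [11,22); WM=5
i=5 t=11 v=8: → [11,22); WM=5
i=6 t=13 v=2: → [11,22); WM=5
i=7 t=18 v=4: → [11,22); WM=17; [0,11) fires=25
i=8 t=20 v=1: → [11,22); WM=17
i=9 t=21 v=3: → [11,22); WM=17
i=10 t=23 v=1: → [22,33); WM=17
i=11 t=30 v=4: → [22,33); WM=29; [11,22) fires=22
i=12 t=18 v=5: DROP (t<29-2); WM=29

7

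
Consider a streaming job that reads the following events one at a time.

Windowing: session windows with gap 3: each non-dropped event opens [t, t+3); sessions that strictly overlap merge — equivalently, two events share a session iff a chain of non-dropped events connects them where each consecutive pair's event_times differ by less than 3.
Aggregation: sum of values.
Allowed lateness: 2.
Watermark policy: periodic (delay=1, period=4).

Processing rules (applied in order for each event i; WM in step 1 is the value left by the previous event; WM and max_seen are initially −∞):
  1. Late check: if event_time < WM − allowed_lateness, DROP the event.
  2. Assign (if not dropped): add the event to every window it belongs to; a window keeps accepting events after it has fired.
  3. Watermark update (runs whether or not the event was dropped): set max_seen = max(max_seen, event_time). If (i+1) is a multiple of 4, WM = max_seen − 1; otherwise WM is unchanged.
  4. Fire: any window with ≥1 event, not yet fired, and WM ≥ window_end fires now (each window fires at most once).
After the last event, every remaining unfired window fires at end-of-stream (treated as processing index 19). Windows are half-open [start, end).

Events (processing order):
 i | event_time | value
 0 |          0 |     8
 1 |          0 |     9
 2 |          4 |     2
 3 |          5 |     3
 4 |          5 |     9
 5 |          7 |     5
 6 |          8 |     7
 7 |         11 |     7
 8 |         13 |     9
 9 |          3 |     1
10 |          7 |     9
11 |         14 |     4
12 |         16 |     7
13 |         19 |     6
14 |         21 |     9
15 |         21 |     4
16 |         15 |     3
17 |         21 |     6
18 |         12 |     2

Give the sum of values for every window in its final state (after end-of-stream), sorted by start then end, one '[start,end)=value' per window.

i=0 t=0 v=8: → [0,3); WM=−∞
i=1 t=0 v=9: → [0,3); WM=−∞
i=2 t=4 v=2: → [4,7); WM=−∞
i=3 t=5 v=3: → [4,8); WM=4
i=4 t=5 v=9: → [4,8); WM=4
i=5 t=7 v=5: → [4,10); WM=4
i=6 t=8 v=7: → [4,11); WM=4
i=7 t=11 v=7: → [11,14); WM=10
i=8 t=13 v=9: → [11,16); WM=10
i=9 t=3 v=1: DROP (t<10-2); WM=10
i=10 t=7 v=9: DROP (t<10-2); WM=10
i=11 t=14 v=4: → [11,17); WM=13
i=12 t=16 v=7: → [11,19); WM=13
i=13 t=19 v=6: → [19,22); WM=13
i=14 t=21 v=9: → [19,24); WM=13
i=15 t=21 v=4: → [19,24); WM=20
i=16 t=15 v=3: DROP (t<20-2); WM=20
i=17 t=21 v=6: → [19,24); WM=20
i=18 t=12 v=2: DROP (t<20-2); WM=20

[0,3)=17 [4,11)=26 [11,19)=27 [19,24)=25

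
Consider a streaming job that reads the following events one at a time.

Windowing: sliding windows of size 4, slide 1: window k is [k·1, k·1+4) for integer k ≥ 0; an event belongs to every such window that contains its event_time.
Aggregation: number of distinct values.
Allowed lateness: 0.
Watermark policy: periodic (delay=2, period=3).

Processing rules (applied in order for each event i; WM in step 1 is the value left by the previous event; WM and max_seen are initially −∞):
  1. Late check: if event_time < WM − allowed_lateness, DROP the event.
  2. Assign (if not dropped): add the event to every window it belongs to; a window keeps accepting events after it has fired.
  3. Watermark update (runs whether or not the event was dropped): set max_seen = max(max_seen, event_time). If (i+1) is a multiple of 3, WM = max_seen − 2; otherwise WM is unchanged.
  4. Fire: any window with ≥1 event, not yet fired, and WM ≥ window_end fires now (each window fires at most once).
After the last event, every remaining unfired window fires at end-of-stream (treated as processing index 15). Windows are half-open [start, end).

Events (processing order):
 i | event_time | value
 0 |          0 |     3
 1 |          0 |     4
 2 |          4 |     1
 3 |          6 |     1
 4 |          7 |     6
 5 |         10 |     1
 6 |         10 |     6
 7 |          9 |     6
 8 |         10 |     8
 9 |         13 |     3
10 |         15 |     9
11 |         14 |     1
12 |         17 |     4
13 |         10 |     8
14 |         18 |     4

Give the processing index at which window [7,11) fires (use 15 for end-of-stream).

i=0 t=0 v=3: → [0,4); WM=−∞
i=1 t=0 v=4: → [0,4); WM=−∞
i=2 t=4 v=1: → [4,8),[3,7),[2,6),[1,5); WM=2
i=3 t=6 v=1: → [6,10),[5,9),[4,8),[3,7); WM=2
i=4 t=7 v=6: → [7,11),[6,10),[5,9),[4,8); WM=2
i=5 t=10 v=1: → [10,14),[9,13),[8,12),[7,11); WM=8; [0,4) fires=2 [1,5) fires=1 [2,6) fires=1 [3,7) fires=1 [4,8) fires=2
i=6 t=10 v=6: → [10,14),[9,13),[8,12),[7,11); WM=8
i=7 t=9 v=6: → [9,13),[8,12),[7,11),[6,10); WM=8
i=8 t=10 v=8: → [10,14),[9,13),[8,12),[7,11); WM=8
i=9 t=13 v=3: → [13,17),[12,16),[11,15),[10,14); WM=8
i=10 t=15 v=9: → [15,19),[14,18),[13,17),[12,16); WM=8
i=11 t=14 v=1: → [14,18),[13,17),[12,16),[11,15); WM=13; [5,9) fires=2 [6,10) fires=2 [7,11) fires=3 [8,12) fires=3 [9,13) fires=3
i=12 t=17 v=4: → [17,21),[16,20),[15,19),[14,18); WM=13
i=13 t=10 v=8: DROP (t<13-0); WM=13
i=14 t=18 v=4: → [18,22),[17,21),[16,20),[15,19); WM=16; [10,14) fires=4 [11,15) fires=2 [12,16) fires=3

11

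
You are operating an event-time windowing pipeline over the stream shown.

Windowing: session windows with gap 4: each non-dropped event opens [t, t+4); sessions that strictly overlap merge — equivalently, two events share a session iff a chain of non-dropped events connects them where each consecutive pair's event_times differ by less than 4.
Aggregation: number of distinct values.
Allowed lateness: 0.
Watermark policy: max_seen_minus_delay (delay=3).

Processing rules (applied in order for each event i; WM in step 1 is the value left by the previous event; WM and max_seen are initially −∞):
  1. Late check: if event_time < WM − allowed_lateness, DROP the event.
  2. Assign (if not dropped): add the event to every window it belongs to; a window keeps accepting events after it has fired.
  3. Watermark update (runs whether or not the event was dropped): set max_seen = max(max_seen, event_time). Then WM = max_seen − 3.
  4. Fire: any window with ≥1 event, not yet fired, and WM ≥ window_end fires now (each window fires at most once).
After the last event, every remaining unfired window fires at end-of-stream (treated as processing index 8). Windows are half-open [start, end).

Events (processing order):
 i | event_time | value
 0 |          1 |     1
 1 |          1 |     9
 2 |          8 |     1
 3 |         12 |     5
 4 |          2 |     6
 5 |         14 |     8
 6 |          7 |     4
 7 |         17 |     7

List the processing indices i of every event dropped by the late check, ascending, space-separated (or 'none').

4 6

i=0 t=1 v=1: → [1,5); WM=-2
i=1 t=1 v=9: → [1,5); WM=-2
i=2 t=8 v=1: → [8,12); WM=5
i=3 t=12 v=5: → [12,16); WM=9
i=4 t=2 v=6: DROP (t<9-0); WM=9
i=5 t=14 v=8: → [12,18); WM=11
i=6 t=7 v=4: DROP (t<11-0); WM=11
i=7 t=17 v=7: → [12,21); WM=14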